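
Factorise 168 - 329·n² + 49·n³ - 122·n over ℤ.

Among the possible rational roots, n = 7 is a root, so (n - 7) divides it; the quotient is 49·n² + 14·n - 24.
The remaining quadratic factors as (7·n + 6)(7·n - 4).

(7·n + 6)·(7·n - 4)·(n - 7)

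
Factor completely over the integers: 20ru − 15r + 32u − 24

Group as (20ru − 15r) + (32u − 24) = 5r(4u − 3) + 8(4u − 3).
Both groups share the factor (4u − 3).

(4u − 3)(5r + 8)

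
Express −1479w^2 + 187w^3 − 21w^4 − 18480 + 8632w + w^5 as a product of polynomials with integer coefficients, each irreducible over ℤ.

Among the possible rational roots, w = 11 is a root, giving the factor (w − 11) and quotient w^4 − 10w^3 + 77w^2 − 632w + 1680.
Continuing, w = 4 is a root, so (w − 4) is a factor; dividing leaves w^3 − 6w^2 + 53w − 420.
Next, w = 7 is a root, so (w − 7) divides it; the quotient is w^2 + w + 60.
The quadratic w^2 + w + 60 has discriminant −239 < 0 and is irreducible over ℤ.

(w − 11)(w − 4)(w − 7)(w^2 + w + 60)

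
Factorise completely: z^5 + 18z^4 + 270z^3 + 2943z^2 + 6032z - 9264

(z + 12)(z + 4)(z - 1)(z^2 + 3z + 193)

By the rational root theorem, z = -12 is a root, so (z + 12) is a factor; dividing leaves z^4 + 6z^3 + 198z^2 + 567z - 772.
Next, z = 1 is a root, so (z - 1) divides it; the quotient is z^3 + 7z^2 + 205z + 772.
Continuing, z = -4 is a root, so (z + 4) is a factor; dividing leaves z^2 + 3z + 193.
The quadratic z^2 + 3z + 193 has discriminant -763 < 0 and is irreducible over ℤ.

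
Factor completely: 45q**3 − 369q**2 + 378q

Pull out the common factor 9q, then factor the remaining trinomial.

9q(5q − 6)(q − 7)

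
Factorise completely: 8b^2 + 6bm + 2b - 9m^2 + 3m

Group: 2b(4b - 3m + 1) + 3m(4b - 3m + 1); both groups contain (4b - 3m + 1).

(2b + 3m)(4b - 3m + 1)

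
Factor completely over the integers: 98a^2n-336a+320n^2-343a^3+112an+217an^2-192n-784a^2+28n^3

-(7a+4n)(7a+n+12)(7a-7n+4)

Group: 7a(-49a^2-35an-84a-4n^2-48n) + (-7n+4)(-49a^2-35an-84a-4n^2-48n); both groups contain (-49a^2-35an-84a-4n^2-48n), so (7a-7n+4) is a factor with cofactor -49a^2-35an-84a-4n^2-48n.
The cofactor groups again: -49a^2-35an-84a-4n^2-48n = -7a(7a+n+12) - 4n(7a+n+12); both groups contain (7a+n+12), giving -(7a+4n)(7a+n+12).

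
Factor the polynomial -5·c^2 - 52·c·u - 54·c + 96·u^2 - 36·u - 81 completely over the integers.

Group: -5·c·(c + 12·u + 9) + (8·u - 9)·(c + 12·u + 9); both groups contain (c + 12·u + 9).

-(5·c - 8·u + 9)·(c + 12·u + 9)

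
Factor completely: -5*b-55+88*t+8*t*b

(8*t-5)*(b+11)

Group as (8*t*b+88*t) + (-5*b-55) = 8*t*(b+11) - 5*(b+11).
Both groups share the factor (b+11).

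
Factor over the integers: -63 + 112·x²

Factor out 7, leaving 16·x² - 9, which is a difference of two squares.

7·(4·x + 3)·(4·x - 3)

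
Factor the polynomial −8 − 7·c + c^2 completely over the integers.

Two integers with product −8 and sum −7 are 1 and −8.

(c + 1)·(c − 8)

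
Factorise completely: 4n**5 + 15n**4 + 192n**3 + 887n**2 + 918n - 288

Among the possible rational roots, n = 1/4 is a root, giving the factor (4n - 1) and quotient n**4 + 4n**3 + 49n**2 + 234n + 288.
Continuing, n = -3 is a root, giving the factor (n + 3) and quotient n**3 + n**2 + 46n + 96.
Continuing, n = -2 is a root, so (n + 2) divides it; the quotient is n**2 - n + 48.
The quadratic n**2 - n + 48 has discriminant -191 < 0 and is irreducible over ℤ.

(4n - 1)(n + 2)(n + 3)(n**2 - n + 48)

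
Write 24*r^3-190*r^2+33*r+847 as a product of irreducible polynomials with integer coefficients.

Testing divisors of the constant over divisors of the leading coefficient, r = -11/6 is a root, so (6*r+11) is a factor; dividing leaves 4*r^2-39*r+77.
The remaining quadratic factors as (r-7)(4*r-11).

(4*r-11)*(6*r+11)*(r-7)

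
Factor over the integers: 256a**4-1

(4a+1)(4a-1)(16a**2+1)

Write as (16a**2)² − (1)², then factor 16a**2-1 once more.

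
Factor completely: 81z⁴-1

(3z+1)(3z-1)(9z²+1)

Difference of squares twice: with A = 3z and B = 1, A⁴ − B⁴ = (A² − B²)(A² + B²), and A² − B² factors again.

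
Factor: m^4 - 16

(m + 2)(m - 2)(m^2 + 4)

Substitute u = m^2 to get a quadratic in u, then factor.
m^2 + 4 is irreducible over ℤ (sum of squares).
m^2 - 4 is a difference of squares.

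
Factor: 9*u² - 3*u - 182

(3*u + 13)*(3*u - 14)

Need a pair with product 9·(-182) = -1638 and sum -3: that's -42 and 39.
Split the middle term: 9*u² - 42*u + 39*u - 182 = 3*u*(3*u - 14) + 13*(3*u - 14).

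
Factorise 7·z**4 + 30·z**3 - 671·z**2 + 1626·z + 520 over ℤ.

(7·z + 2)·(z + 13)·(z - 4)·(z - 5)

Testing divisors of the constant over divisors of the leading coefficient, z = 4 is a root, so (z - 4) is a factor; dividing leaves 7·z**3 + 58·z**2 - 439·z - 130.
Continuing, z = -2/7 is a root, so (7·z + 2) divides it; the quotient is z**2 + 8·z - 65.
The remaining quadratic factors as (z + 13)(z - 5).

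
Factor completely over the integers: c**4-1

Write as (c**2)² − (1)², then factor c**2-1 once more.

(c+1)(c-1)(c**2+1)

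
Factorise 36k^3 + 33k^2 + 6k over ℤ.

3k(3k + 2)(4k + 1)

Pull out the common factor 3k, then factor the remaining trinomial.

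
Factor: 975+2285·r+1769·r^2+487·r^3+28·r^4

(4·r+5)·(7·r+15)·(r+1)·(r+13)

Trying the rational-root candidates, r = -15/7 is a root, giving the factor (7·r+15) and quotient 4·r^3+61·r^2+122·r+65.
Next, r = -13 is a root, giving the factor (r+13) and quotient 4·r^2+9·r+5.
The remaining quadratic factors as (r+1)(4·r+5).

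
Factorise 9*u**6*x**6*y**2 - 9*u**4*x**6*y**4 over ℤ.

Pull out the common factor 9*u**4*x**6*y**2, leaving u**2 - y**2.
Recognize a difference of squares with the parts u and y.

9*u**4*x**6*y**2*(u + y)*(u - y)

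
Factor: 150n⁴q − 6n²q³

Pull out the common factor 6n²q; 25n² − q² is a difference of squares.

6n²q(5n + q)(5n − q)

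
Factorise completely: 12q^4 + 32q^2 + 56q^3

Pull out the common factor 4q^2, then factor the remaining trinomial.

4q^2(3q + 2)(q + 4)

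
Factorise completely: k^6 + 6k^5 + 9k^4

Factor out k^4 first: what remains is k^2 + 6k + 9.
Recognize a perfect-square trinomial with the parts 3 and k.

k^4(k + 3)^2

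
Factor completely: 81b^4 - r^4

(3b + r)(3b - r)(9b^2 + r^2)

Difference of squares twice: with A = 3b and B = r, A⁴ − B⁴ = (A² − B²)(A² + B²), and A² − B² factors again.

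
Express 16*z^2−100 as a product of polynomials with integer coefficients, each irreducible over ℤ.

4*(2*z+5)*(2*z−5)

Factor out 4, leaving 4*z^2−25, which is a difference of two squares.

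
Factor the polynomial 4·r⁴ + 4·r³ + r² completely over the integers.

Factor out r² first: what remains is 4·r² + 4·r + 1.
Recognize a perfect-square trinomial with the parts 2·r and 1.

r²·(2·r + 1)²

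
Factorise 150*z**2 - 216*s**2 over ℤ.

Pull out the common factor 6; 25*z**2 - 36*s**2 is a difference of squares.

6*(5*z - 6*s)*(5*z + 6*s)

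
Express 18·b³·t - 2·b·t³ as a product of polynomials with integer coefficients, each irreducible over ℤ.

Factor out 2·b·t, leaving 9·b² - t², which is a difference of two squares.

2·b·t·(3·b + t)·(3·b - t)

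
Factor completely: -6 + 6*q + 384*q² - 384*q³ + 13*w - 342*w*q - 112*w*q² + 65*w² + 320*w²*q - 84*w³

-(3*w - 8*q + 1)*(4*w - 8*q - 1)*(7*w + 6*q - 6)

Group: 7*w*(-12*w² + 56*w*q - w - 64*q² + 1) + (6*q - 6)*(-12*w² + 56*w*q - w - 64*q² + 1); both groups contain (-12*w² + 56*w*q - w - 64*q² + 1), so (7*w + 6*q - 6) is a factor with cofactor -12*w² + 56*w*q - w - 64*q² + 1.
The cofactor groups again: -12*w² + 56*w*q - w - 64*q² + 1 = -4*w*(3*w - 8*q + 1) + (8*q + 1)*(3*w - 8*q + 1); both groups contain (3*w - 8*q + 1), giving -(4*w - 8*q - 1)*(3*w - 8*q + 1).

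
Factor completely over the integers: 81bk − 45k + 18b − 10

(9b − 5)(9k + 2)

Group as (81bk + 18b) + (−45k − 10) = 9b(9k + 2) − 5(9k + 2).
Both groups share the factor (9k + 2).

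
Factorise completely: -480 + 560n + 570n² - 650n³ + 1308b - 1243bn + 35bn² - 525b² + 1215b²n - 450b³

-(15b + 10n - 8)(15b - 13n - 12)(2b - 5n + 5)

Group: 15b(-30b² + 101bn - 51b - 65n² + 5n + 60) + (10n - 8)(-30b² + 101bn - 51b - 65n² + 5n + 60); both groups contain (-30b² + 101bn - 51b - 65n² + 5n + 60), so (15b + 10n - 8) is a factor with cofactor -30b² + 101bn - 51b - 65n² + 5n + 60.
The cofactor groups again: -30b² + 101bn - 51b - 65n² + 5n + 60 = -15b(2b - 5n + 5) + (13n + 12)(2b - 5n + 5); both groups contain (2b - 5n + 5), giving -(15b - 13n - 12)(2b - 5n + 5).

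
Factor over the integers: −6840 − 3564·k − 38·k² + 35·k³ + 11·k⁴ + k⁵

(k + 10)·(k + 2)·(k − 6)·(k² + 5·k + 57)

Trying the rational-root candidates, k = 6 is a root, giving the factor (k − 6) and quotient k⁴ + 17·k³ + 137·k² + 784·k + 1140.
Continuing, k = −10 is a root, so (k + 10) is a factor; dividing leaves k³ + 7·k² + 67·k + 114.
Then k = −2 is a root, so (k + 2) is a factor; dividing leaves k² + 5·k + 57.
The quadratic k² + 5·k + 57 has discriminant −203 < 0 and is irreducible over ℤ.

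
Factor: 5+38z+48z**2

Need a pair with product 48·5 = 240 and sum 38: that's 30 and 8.
Split the middle term: 48z**2+30z + 8z+5 = 6z(8z+5) + (8z+5).

(6z+1)(8z+5)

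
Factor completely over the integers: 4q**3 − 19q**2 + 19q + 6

(4q + 1)(q − 2)(q − 3)

By the rational root theorem, q = 2 is a root, so (q − 2) divides it; the quotient is 4q**2 − 11q − 3.
The remaining quadratic factors as (4q + 1)(q − 3).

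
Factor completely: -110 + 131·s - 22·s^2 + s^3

By the rational root theorem, s = 1 is a root, so (s - 1) divides it; the quotient is s^2 - 21·s + 110.
The remaining quadratic factors as (s - 10)(s - 11).

(s - 1)·(s - 10)·(s - 11)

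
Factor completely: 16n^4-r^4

(2n+r)(2n-r)(4n^2+r^2)

Difference of squares twice: with A = 2n and B = r, A⁴ − B⁴ = (A² − B²)(A² + B²), and A² − B² factors again.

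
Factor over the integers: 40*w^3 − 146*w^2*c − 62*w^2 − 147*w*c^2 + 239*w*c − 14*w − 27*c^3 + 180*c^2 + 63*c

(2*w − 9*c)*(5*w + 3*c + 1)*(4*w + c − 7)

Group: 4*w*(10*w^2 − 39*w*c + 2*w − 27*c^2 − 9*c) + (c − 7)*(10*w^2 − 39*w*c + 2*w − 27*c^2 − 9*c); both groups contain (10*w^2 − 39*w*c + 2*w − 27*c^2 − 9*c), so (4*w + c − 7) is a factor with cofactor 10*w^2 − 39*w*c + 2*w − 27*c^2 − 9*c.
The cofactor groups again: 10*w^2 − 39*w*c + 2*w − 27*c^2 − 9*c = 2*w*(5*w + 3*c + 1) − 9*c*(5*w + 3*c + 1); both groups contain (5*w + 3*c + 1), giving (2*w − 9*c)*(5*w + 3*c + 1).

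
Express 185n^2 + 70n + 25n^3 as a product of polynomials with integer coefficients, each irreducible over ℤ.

5n(5n + 2)(n + 7)

Pull out the common factor 5n, then factor the remaining trinomial.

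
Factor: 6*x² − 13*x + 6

(2*x − 3)*(3*x − 2)

Need a pair with product 6·6 = 36 and sum −13: that's −9 and −4.
Split the middle term: 6*x² − 9*x − 4*x + 6 = 3*x*(2*x − 3) − 2*(2*x − 3).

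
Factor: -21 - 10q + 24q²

(4q + 3)(6q - 7)

Need a pair with product 24·(-21) = -504 and sum -10: that's 18 and -28.
Split the middle term: 24q² + 18q - 28q - 21 = 6q(4q + 3) - 7(4q + 3).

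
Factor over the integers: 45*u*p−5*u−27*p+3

Group as (45*u*p−5*u) + (−27*p+3) = 5*u*(9*p−1) − 3*(9*p−1).
Both groups share the factor (9*p−1).

(5*u−3)*(9*p−1)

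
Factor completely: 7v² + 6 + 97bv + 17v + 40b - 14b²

-(14b + v + 2)(b - 7v - 3)

Group: -14b(b - 7v - 3) + (-v - 2)(b - 7v - 3); both groups contain (b - 7v - 3).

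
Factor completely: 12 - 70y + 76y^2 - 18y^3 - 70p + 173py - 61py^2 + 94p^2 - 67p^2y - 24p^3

-(3p + 2y - 2)(8p + 9y - 2)(p + y - 3)

Group: 8p(-3p^2 - 5py + 11p - 2y^2 + 8y - 6) + (9y - 2)(-3p^2 - 5py + 11p - 2y^2 + 8y - 6); both groups contain (-3p^2 - 5py + 11p - 2y^2 + 8y - 6), so (8p + 9y - 2) is a factor with cofactor -3p^2 - 5py + 11p - 2y^2 + 8y - 6.
The cofactor groups again: -3p^2 - 5py + 11p - 2y^2 + 8y - 6 = -p(3p + 2y - 2) + (-y + 3)(3p + 2y - 2); both groups contain (3p + 2y - 2), giving -(p + y - 3)(3p + 2y - 2).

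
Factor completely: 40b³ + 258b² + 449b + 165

By the rational root theorem, b = -15/4 is a root, giving the factor (4b + 15) and quotient 10b² + 27b + 11.
The remaining quadratic factors as (2b + 1)(5b + 11).

(2b + 1)(4b + 15)(5b + 11)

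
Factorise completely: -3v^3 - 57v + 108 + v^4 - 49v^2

(v + 3)(v + 4)(v - 1)(v - 9)

Testing divisors of the constant over divisors of the leading coefficient, v = -4 is a root, so (v + 4) is a factor; dividing leaves v^3 - 7v^2 - 21v + 27.
Continuing, v = 1 is a root, so (v - 1) divides it; the quotient is v^2 - 6v - 27.
The remaining quadratic factors as (v + 3)(v - 9).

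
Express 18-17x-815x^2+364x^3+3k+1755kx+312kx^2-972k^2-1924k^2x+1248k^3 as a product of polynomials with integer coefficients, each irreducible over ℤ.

(12k+4x-9)(13k-13x-2)(8k-7x+1)

Group: 13k(96k^2-52kx-60k-28x^2+67x-9) + (-13x-2)(96k^2-52kx-60k-28x^2+67x-9); both groups contain (96k^2-52kx-60k-28x^2+67x-9), so (13k-13x-2) is a factor with cofactor 96k^2-52kx-60k-28x^2+67x-9.
The cofactor groups again: 96k^2-52kx-60k-28x^2+67x-9 = 8k(12k+4x-9) + (-7x+1)(12k+4x-9); both groups contain (12k+4x-9), giving (8k-7x+1)(12k+4x-9).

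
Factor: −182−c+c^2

Two integers with product −182 and sum −1 are −14 and 13.

(c+13)(c−14)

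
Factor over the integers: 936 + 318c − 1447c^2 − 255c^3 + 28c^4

(4c + 3)(7c − 6)(c + 4)(c − 13)

Testing divisors of the constant over divisors of the leading coefficient, c = 6/7 is a root, giving the factor (7c − 6) and quotient 4c^3 − 33c^2 − 235c − 156.
Next, c = 13 is a root, giving the factor (c − 13) and quotient 4c^2 + 19c + 12.
The remaining quadratic factors as (4c + 3)(c + 4).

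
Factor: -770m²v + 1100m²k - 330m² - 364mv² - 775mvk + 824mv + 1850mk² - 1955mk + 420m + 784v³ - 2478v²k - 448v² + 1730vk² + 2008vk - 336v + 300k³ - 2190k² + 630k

-(7v - 10k + 3)(10m - 8v + 15k)(11m + 14v + 2k - 14)

Group: 7v(-110m² - 52mv - 185mk + 140m + 112v² - 194vk - 112v - 30k² + 210k) + (-10k + 3)(-110m² - 52mv - 185mk + 140m + 112v² - 194vk - 112v - 30k² + 210k); both groups contain (-110m² - 52mv - 185mk + 140m + 112v² - 194vk - 112v - 30k² + 210k), so (7v - 10k + 3) is a factor with cofactor -110m² - 52mv - 185mk + 140m + 112v² - 194vk - 112v - 30k² + 210k.
The cofactor groups again: -110m² - 52mv - 185mk + 140m + 112v² - 194vk - 112v - 30k² + 210k = -10m(11m + 14v + 2k - 14) + (8v - 15k)(11m + 14v + 2k - 14); both groups contain (11m + 14v + 2k - 14), giving -(10m - 8v + 15k)(11m + 14v + 2k - 14).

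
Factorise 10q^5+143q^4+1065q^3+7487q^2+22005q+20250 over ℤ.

(2q+5)(5q+9)(q+9)(q^2+q+50)

By the rational root theorem, q = -9 is a root, so (q+9) divides it; the quotient is 10q^4+53q^3+588q^2+2195q+2250.
Next, q = -5/2 is a root, giving the factor (2q+5) and quotient 5q^3+14q^2+259q+450.
Next, q = -9/5 is a root, so (5q+9) is a factor; dividing leaves q^2+q+50.
The quadratic q^2+q+50 has discriminant -199 < 0 and is irreducible over ℤ.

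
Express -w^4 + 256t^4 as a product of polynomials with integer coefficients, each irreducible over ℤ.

(4t)⁴ − (w)⁴ = ((4t)² − (w)²)((4t)² + (w)²); the first factor splits again, the second (16t^2 + w^2) is irreducible.

(4t + w)(4t - w)(16t^2 + w^2)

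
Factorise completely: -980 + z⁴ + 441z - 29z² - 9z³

Testing divisors of the constant over divisors of the leading coefficient, z = 5 is a root, so (z - 5) divides it; the quotient is z³ - 4z² - 49z + 196.
Next, z = 7 is a root, so (z - 7) is a factor; dividing leaves z² + 3z - 28.
The remaining quadratic factors as (z - 4)(z + 7).

(z + 7)(z - 4)(z - 5)(z - 7)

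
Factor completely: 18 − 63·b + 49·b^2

Need a pair with product 49·18 = 882 and sum −63: that's −21 and −42.
Split the middle term: 49·b^2 − 21·b − 42·b + 18 = 7·b·(7·b − 3) − 6·(7·b − 3).

(7·b − 3)·(7·b − 6)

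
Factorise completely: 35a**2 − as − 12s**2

Group: 7a(5a − 3s) + 4s(5a − 3s); both groups contain (5a − 3s).

(5a − 3s)(7a + 4s)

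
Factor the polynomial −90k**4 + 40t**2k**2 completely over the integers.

Every term has a factor of 10k**2. Then 4t**2 − 9k**2 = (2t)² − (3k)².

10k**2(2t − 3k)(2t + 3k)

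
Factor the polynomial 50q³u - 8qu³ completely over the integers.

2qu(5q + 2u)(5q - 2u)

Factor out 2qu, leaving 25q² - 4u², which is a difference of two squares.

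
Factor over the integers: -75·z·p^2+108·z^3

Factor out 3·z, leaving 36·z^2-25·p^2, which is a difference of two squares.

3·z·(6·z-5·p)·(6·z+5·p)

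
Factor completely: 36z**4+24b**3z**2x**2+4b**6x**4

4(b**3x**2+3z**2)**2

Factor out 4 first: what remains is b**6x**4+6b**3z**2x**2+9z**4.
Recognize a perfect-square trinomial with the parts 3z**2 and b**3x**2.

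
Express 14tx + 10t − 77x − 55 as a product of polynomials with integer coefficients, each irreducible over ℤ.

Group as (14tx + 10t) + (−77x − 55) = 2t(7x + 5) − 11(7x + 5).
Both groups share the factor (7x + 5).

(2t − 11)(7x + 5)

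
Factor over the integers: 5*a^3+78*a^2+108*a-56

Testing divisors of the constant over divisors of the leading coefficient, a = -14 is a root, so (a+14) is a factor; dividing leaves 5*a^2+8*a-4.
The remaining quadratic factors as (a+2)(5*a-2).

(5*a-2)*(a+14)*(a+2)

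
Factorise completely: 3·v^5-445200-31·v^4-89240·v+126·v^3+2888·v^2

Trying the rational-root candidates, v = 15 is a root, giving the factor (v-15) and quotient 3·v^4+14·v^3+336·v^2+7928·v+29680.
Next, v = -14/3 is a root, so (3·v+14) divides it; the quotient is v^3+112·v+2120.
Continuing, v = -10 is a root, so (v+10) divides it; the quotient is v^2-10·v+212.
The quadratic v^2-10·v+212 has discriminant -748 < 0 and is irreducible over ℤ.

(3·v+14)·(v+10)·(v-15)·(v^2-10·v+212)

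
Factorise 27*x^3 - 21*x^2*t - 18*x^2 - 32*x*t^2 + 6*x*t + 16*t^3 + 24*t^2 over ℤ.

Group: 3*x*(9*x^2 + 5*x*t - 6*x - 4*t^2 - 6*t) - 4*t*(9*x^2 + 5*x*t - 6*x - 4*t^2 - 6*t); both groups contain (9*x^2 + 5*x*t - 6*x - 4*t^2 - 6*t), so (3*x - 4*t) is a factor with cofactor 9*x^2 + 5*x*t - 6*x - 4*t^2 - 6*t.
The cofactor groups again: 9*x^2 + 5*x*t - 6*x - 4*t^2 - 6*t = x*(9*x - 4*t - 6) + t*(9*x - 4*t - 6); both groups contain (9*x - 4*t - 6), giving (x + t)*(9*x - 4*t - 6).

(3*x - 4*t)*(9*x - 4*t - 6)*(x + t)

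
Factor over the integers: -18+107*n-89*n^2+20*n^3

Testing divisors of the constant over divisors of the leading coefficient, n = 2 is a root, so (n-2) is a factor; dividing leaves 20*n^2-49*n+9.
The remaining quadratic factors as (5*n-1)(4*n-9).

(4*n-9)*(5*n-1)*(n-2)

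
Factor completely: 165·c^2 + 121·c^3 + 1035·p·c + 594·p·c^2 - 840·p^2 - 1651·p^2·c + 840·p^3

(15·p - 11·c - 15)·(8·p - 11·c)·(7·p + c)

Group: 15·p·(56·p^2 - 69·p·c - 11·c^2) + (-11·c - 15)·(56·p^2 - 69·p·c - 11·c^2); both groups contain (56·p^2 - 69·p·c - 11·c^2), so (15·p - 11·c - 15) is a factor with cofactor 56·p^2 - 69·p·c - 11·c^2.
The cofactor groups again: 56·p^2 - 69·p·c - 11·c^2 = 7·p·(8·p - 11·c) + c·(8·p - 11·c); both groups contain (8·p - 11·c), giving (7·p + c)·(8·p - 11·c).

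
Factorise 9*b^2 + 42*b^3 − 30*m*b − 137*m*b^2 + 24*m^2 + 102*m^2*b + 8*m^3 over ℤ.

Group: 4*m*(2*m^2 + 27*m*b + 6*m − 14*b^2 − 3*b) − 3*b*(2*m^2 + 27*m*b + 6*m − 14*b^2 − 3*b); both groups contain (2*m^2 + 27*m*b + 6*m − 14*b^2 − 3*b), so (4*m − 3*b) is a factor with cofactor 2*m^2 + 27*m*b + 6*m − 14*b^2 − 3*b.
The cofactor groups again: 2*m^2 + 27*m*b + 6*m − 14*b^2 − 3*b = 2*m*(m + 14*b + 3) − b*(m + 14*b + 3); both groups contain (m + 14*b + 3), giving (2*m − b)*(m + 14*b + 3).

(4*m − 3*b)*(2*m − b)*(m + 14*b + 3)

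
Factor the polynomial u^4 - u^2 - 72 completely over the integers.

Substitute w = u^2 to get a quadratic in w, then factor.
u^2 + 8 is irreducible over ℤ (always positive, so no real roots).
u^2 - 9 is a difference of squares.

(u + 3)*(u - 3)*(u^2 + 8)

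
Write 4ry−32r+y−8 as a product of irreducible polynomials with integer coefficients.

Group as (4ry−32r) + (y−8) = 4r(y−8) + (y−8).
Both groups share the factor (y−8).

(4r+1)(y−8)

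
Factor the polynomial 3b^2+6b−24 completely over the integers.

3(b+4)(b−2)

Pull out the common factor 3, then factor the remaining trinomial.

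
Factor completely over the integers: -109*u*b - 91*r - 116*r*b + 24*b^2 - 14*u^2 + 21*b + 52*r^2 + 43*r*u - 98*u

Group: 4*r*(13*r + 14*u - 3*b) + (-u - 8*b - 7)*(13*r + 14*u - 3*b); both groups contain (13*r + 14*u - 3*b).

(13*r + 14*u - 3*b)*(4*r - u - 8*b - 7)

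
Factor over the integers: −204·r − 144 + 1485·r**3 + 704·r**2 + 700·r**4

(4·r + 3)·(5·r + 6)·(5·r − 2)·(7·r + 4)

Among the possible rational roots, r = −3/4 is a root, so (4·r + 3) divides it; the quotient is 175·r**3 + 240·r**2 − 4·r − 48.
Continuing, r = −6/5 is a root, giving the factor (5·r + 6) and quotient 35·r**2 + 6·r − 8.
The remaining quadratic factors as (5·r − 2)(7·r + 4).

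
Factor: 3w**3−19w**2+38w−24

By the rational root theorem, w = 3 is a root, giving the factor (w−3) and quotient 3w**2−10w+8.
The remaining quadratic factors as (3w−4)(w−2).

(3w−4)(w−2)(w−3)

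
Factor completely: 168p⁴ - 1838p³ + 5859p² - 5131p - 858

(4p - 13)(6p - 11)(7p + 1)(p - 6)

By the rational root theorem, p = 6 is a root, so (p - 6) is a factor; dividing leaves 168p³ - 830p² + 879p + 143.
Next, p = 13/4 is a root, so (4p - 13) is a factor; dividing leaves 42p² - 71p - 11.
The remaining quadratic factors as (6p - 11)(7p + 1).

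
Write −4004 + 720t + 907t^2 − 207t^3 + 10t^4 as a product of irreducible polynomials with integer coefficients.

Testing divisors of the constant over divisors of the leading coefficient, t = 11/5 is a root, so (5t − 11) is a factor; dividing leaves 2t^3 − 37t^2 + 100t + 364.
Continuing, t = 14 is a root, so (t − 14) divides it; the quotient is 2t^2 − 9t − 26.
The remaining quadratic factors as (t + 2)(2t − 13).

(2t − 13)(5t − 11)(t + 2)(t − 14)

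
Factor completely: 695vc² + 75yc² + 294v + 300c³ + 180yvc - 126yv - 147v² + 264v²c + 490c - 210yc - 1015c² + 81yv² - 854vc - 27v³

(3y - v + 12c - 7)(3v + 5c)(9v + 5c - 14)

Group: 3v(27yv + 15yc - 42y - 9v² + 103vc - 49v + 60c² - 203c + 98) + 5c(27yv + 15yc - 42y - 9v² + 103vc - 49v + 60c² - 203c + 98); both groups contain (27yv + 15yc - 42y - 9v² + 103vc - 49v + 60c² - 203c + 98), so (3v + 5c) is a factor with cofactor 27yv + 15yc - 42y - 9v² + 103vc - 49v + 60c² - 203c + 98.
The cofactor groups again: 27yv + 15yc - 42y - 9v² + 103vc - 49v + 60c² - 203c + 98 = 9v(3y - v + 12c - 7) + (5c - 14)(3y - v + 12c - 7); both groups contain (3y - v + 12c - 7), giving (9v + 5c - 14)(3y - v + 12c - 7).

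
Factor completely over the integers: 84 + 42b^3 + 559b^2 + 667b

By the rational root theorem, b = -7/6 is a root, so (6b + 7) is a factor; dividing leaves 7b^2 + 85b + 12.
The remaining quadratic factors as (b + 12)(7b + 1).

(6b + 7)(7b + 1)(b + 12)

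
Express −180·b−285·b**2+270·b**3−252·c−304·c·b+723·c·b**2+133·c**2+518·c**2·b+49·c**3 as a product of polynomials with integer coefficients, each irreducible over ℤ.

Group: c·(49·c**2+77·c·b−63·c+30·b**2−45·b) + (9·b+4)·(49·c**2+77·c·b−63·c+30·b**2−45·b); both groups contain (49·c**2+77·c·b−63·c+30·b**2−45·b), so (c+9·b+4) is a factor with cofactor 49·c**2+77·c·b−63·c+30·b**2−45·b.
The cofactor groups again: 49·c**2+77·c·b−63·c+30·b**2−45·b = 7·c·(7·c+6·b−9) + 5·b·(7·c+6·b−9); both groups contain (7·c+6·b−9), giving (7·c+5·b)·(7·c+6·b−9).

(7·c+5·b)·(7·c+6·b−9)·(c+9·b+4)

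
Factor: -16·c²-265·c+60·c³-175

(2·c-5)·(5·c+7)·(6·c+5)

Testing divisors of the constant over divisors of the leading coefficient, c = -5/6 is a root, so (6·c+5) is a factor; dividing leaves 10·c²-11·c-35.
The remaining quadratic factors as (2·c-5)(5·c+7).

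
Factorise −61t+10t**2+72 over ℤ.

Need a pair with product 10·72 = 720 and sum −61: that's −16 and −45.
Split the middle term: 10t**2−16t − 45t+72 = 2t(5t−8) − 9(5t−8).

(2t−9)(5t−8)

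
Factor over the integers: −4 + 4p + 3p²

Need a pair with product 3·(−4) = −12 and sum 4: that's 6 and −2.
Split the middle term: 3p² + 6p − 2p − 4 = 3p(p + 2) − 2(p + 2).

(3p − 2)(p + 2)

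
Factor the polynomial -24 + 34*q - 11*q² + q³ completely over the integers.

Testing divisors of the constant over divisors of the leading coefficient, q = 6 is a root, so (q - 6) is a factor; dividing leaves q² - 5*q + 4.
The remaining quadratic factors as (q - 4)(q - 1).

(q - 1)*(q - 4)*(q - 6)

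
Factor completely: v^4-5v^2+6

Substitute u = v^2 to get a quadratic in u, then factor.
v^2-2 is irreducible over ℤ (2 is not a perfect square).
v^2-3 is irreducible over ℤ (3 is not a perfect square).

(v^2-2)(v^2-3)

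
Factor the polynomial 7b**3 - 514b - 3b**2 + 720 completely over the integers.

(7b - 10)(b + 9)(b - 8)

Testing divisors of the constant over divisors of the leading coefficient, b = -9 is a root, giving the factor (b + 9) and quotient 7b**2 - 66b + 80.
The remaining quadratic factors as (7b - 10)(b - 8).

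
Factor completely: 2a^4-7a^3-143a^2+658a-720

Among the possible rational roots, a = 5/2 is a root, giving the factor (2a-5) and quotient a^3-a^2-74a+144.
Next, a = -9 is a root, giving the factor (a+9) and quotient a^2-10a+16.
The remaining quadratic factors as (a-2)(a-8).

(2a-5)(a+9)(a-2)(a-8)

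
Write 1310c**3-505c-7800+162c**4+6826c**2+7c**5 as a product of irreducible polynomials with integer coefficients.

(7c+8)(c+15)(c-1)(c**2+8c+65)

Testing divisors of the constant over divisors of the leading coefficient, c = -15 is a root, so (c+15) is a factor; dividing leaves 7c**4+57c**3+455c**2+c-520.
Next, c = -8/7 is a root, giving the factor (7c+8) and quotient c**3+7c**2+57c-65.
Next, c = 1 is a root, so (c-1) divides it; the quotient is c**2+8c+65.
The quadratic c**2+8c+65 has discriminant -196 < 0 and is irreducible over ℤ.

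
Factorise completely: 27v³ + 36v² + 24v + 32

(3v + 4)(9v² + 8)

Group as (27v³ + 24v) + (36v² + 32) = 3v(9v² + 8) + 4(9v² + 8).
Both groups share the factor (9v² + 8).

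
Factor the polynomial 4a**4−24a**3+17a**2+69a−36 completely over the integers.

Trying the rational-root candidates, a = 3 is a root, so (a−3) is a factor; dividing leaves 4a**3−12a**2−19a+12.
Then a = 4 is a root, giving the factor (a−4) and quotient 4a**2+4a−3.
The remaining quadratic factors as (2a+3)(2a−1).

(2a+3)(2a−1)(a−3)(a−4)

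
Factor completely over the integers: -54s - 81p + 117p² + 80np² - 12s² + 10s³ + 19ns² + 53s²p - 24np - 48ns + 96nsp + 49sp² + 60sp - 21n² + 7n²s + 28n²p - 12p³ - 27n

Group: 7n(ns + 4np - 3n + 2s² + 11sp - 6s + 12p² - 9p) + (5s - p + 9)(ns + 4np - 3n + 2s² + 11sp - 6s + 12p² - 9p); both groups contain (ns + 4np - 3n + 2s² + 11sp - 6s + 12p² - 9p), so (7n + 5s - p + 9) is a factor with cofactor ns + 4np - 3n + 2s² + 11sp - 6s + 12p² - 9p.
The cofactor groups again: ns + 4np - 3n + 2s² + 11sp - 6s + 12p² - 9p = n(s + 4p - 3) + (2s + 3p)(s + 4p - 3); both groups contain (s + 4p - 3), giving (n + 2s + 3p)(s + 4p - 3).

(s + 4p - 3)(7n + 5s - p + 9)(n + 2s + 3p)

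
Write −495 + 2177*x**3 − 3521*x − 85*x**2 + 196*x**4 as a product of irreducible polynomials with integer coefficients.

Testing divisors of the constant over divisors of the leading coefficient, x = 9/7 is a root, so (7*x − 9) is a factor; dividing leaves 28*x**3 + 347*x**2 + 434*x + 55.
Then x = −11 is a root, giving the factor (x + 11) and quotient 28*x**2 + 39*x + 5.
The remaining quadratic factors as (4*x + 5)(7*x + 1).

(4*x + 5)*(7*x + 1)*(7*x − 9)*(x + 11)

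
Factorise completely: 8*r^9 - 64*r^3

Every term has a factor of 8*r^3; factoring it out leaves r^6 - 8.
Recognize a difference of cubes with the parts r^2 and 2.

8*r^3*(r^2 - 2)*(r^4 + 2*r^2 + 4)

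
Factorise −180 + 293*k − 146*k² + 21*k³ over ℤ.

Among the possible rational roots, k = 4 is a root, so (k − 4) divides it; the quotient is 21*k² − 62*k + 45.
The remaining quadratic factors as (7*k − 9)(3*k − 5).

(3*k − 5)*(7*k − 9)*(k − 4)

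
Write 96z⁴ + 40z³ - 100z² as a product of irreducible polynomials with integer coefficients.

Pull out the common factor 4z², then factor the remaining trinomial.

4z²(4z + 5)(6z - 5)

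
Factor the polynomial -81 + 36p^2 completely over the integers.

9(2p + 3)(2p - 3)

Factor out 9, leaving 4p^2 - 9, which is a difference of two squares.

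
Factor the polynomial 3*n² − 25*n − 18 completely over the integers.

(3*n + 2)*(n − 9)

Need a pair with product 3·(−18) = −54 and sum −25: that's 2 and −27.
Split the middle term: 3*n² + 2*n − 27*n − 18 = n*(3*n + 2) − 9*(3*n + 2).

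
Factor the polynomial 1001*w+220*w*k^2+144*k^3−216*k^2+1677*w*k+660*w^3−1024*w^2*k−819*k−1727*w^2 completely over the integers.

Group: 15*w*(44*w^2−80*w*k−77*w+36*k^2+63*k) + (4*k−13)*(44*w^2−80*w*k−77*w+36*k^2+63*k); both groups contain (44*w^2−80*w*k−77*w+36*k^2+63*k), so (15*w+4*k−13) is a factor with cofactor 44*w^2−80*w*k−77*w+36*k^2+63*k.
The cofactor groups again: 44*w^2−80*w*k−77*w+36*k^2+63*k = 4*w*(11*w−9*k) + (−4*k−7)*(11*w−9*k); both groups contain (11*w−9*k), giving (4*w−4*k−7)*(11*w−9*k).

(4*w−4*k−7)*(11*w−9*k)*(15*w+4*k−13)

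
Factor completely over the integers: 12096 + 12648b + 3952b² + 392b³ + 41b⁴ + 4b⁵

Among the possible rational roots, b = −9/4 is a root, giving the factor (4b + 9) and quotient b⁴ + 8b³ + 80b² + 808b + 1344.
Then b = −8 is a root, giving the factor (b + 8) and quotient b³ + 80b + 168.
Continuing, b = −2 is a root, so (b + 2) divides it; the quotient is b² − 2b + 84.
The quadratic b² − 2b + 84 has discriminant −332 < 0 and is irreducible over ℤ.

(4b + 9)(b + 2)(b + 8)(b² − 2b + 84)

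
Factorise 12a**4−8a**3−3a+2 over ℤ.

Group as (12a**4−3a) + (−8a**3+2) = 3a(4a**3−1) − 2(4a**3−1).
Both groups share the factor (4a**3−1).

(3a−2)(4a**3−1)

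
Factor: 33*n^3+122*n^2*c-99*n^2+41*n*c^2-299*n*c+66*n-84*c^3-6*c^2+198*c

Group: 3*n*(11*n^2+26*n*c-11*n-21*c^2-33*c) + (4*c-6)*(11*n^2+26*n*c-11*n-21*c^2-33*c); both groups contain (11*n^2+26*n*c-11*n-21*c^2-33*c), so (3*n+4*c-6) is a factor with cofactor 11*n^2+26*n*c-11*n-21*c^2-33*c.
The cofactor groups again: 11*n^2+26*n*c-11*n-21*c^2-33*c = 11*n*(n+3*c) + (-7*c-11)*(n+3*c); both groups contain (n+3*c), giving (11*n-7*c-11)*(n+3*c).

(11*n-7*c-11)*(n+3*c)*(3*n+4*c-6)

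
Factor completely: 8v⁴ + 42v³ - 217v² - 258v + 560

(2v - 7)(4v - 5)(v + 2)(v + 8)

Trying the rational-root candidates, v = -8 is a root, so (v + 8) is a factor; dividing leaves 8v³ - 22v² - 41v + 70.
Then v = 5/4 is a root, so (4v - 5) is a factor; dividing leaves 2v² - 3v - 14.
The remaining quadratic factors as (v + 2)(2v - 7).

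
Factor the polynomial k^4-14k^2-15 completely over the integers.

Substitute u = k^2 to get a quadratic in u, then factor.
k^2-15 is irreducible over ℤ (15 is not a perfect square).
k^2+1 is irreducible over ℤ (sum of squares).

(k^2+1)(k^2-15)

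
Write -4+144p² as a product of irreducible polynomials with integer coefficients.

4(6p+1)(6p-1)

Factor out 4, leaving 36p²-1, which is a difference of two squares.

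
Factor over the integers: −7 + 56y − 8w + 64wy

Group as (64wy − 8w) + (56y − 7) = 8w(8y − 1) + 7(8y − 1).
Both groups share the factor (8y − 1).

(8w + 7)(8y − 1)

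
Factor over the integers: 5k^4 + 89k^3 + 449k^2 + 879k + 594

Among the possible rational roots, k = -11 is a root, so (k + 11) is a factor; dividing leaves 5k^3 + 34k^2 + 75k + 54.
Then k = -9/5 is a root, so (5k + 9) divides it; the quotient is k^2 + 5k + 6.
The remaining quadratic factors as (k + 2)(k + 3).

(5k + 9)(k + 11)(k + 2)(k + 3)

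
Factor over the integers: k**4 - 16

Difference of squares twice: with A = k and B = 2, A⁴ − B⁴ = (A² − B²)(A² + B²), and A² − B² factors again.

(k + 2)·(k - 2)·(k**2 + 4)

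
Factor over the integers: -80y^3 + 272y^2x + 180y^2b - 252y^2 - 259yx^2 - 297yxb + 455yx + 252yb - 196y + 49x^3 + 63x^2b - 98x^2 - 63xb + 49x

Group: 4y(-20y^2 + 33yx - 28y - 7x^2 + 7x) + (-7x - 9b + 7)(-20y^2 + 33yx - 28y - 7x^2 + 7x); both groups contain (-20y^2 + 33yx - 28y - 7x^2 + 7x), so (4y - 7x - 9b + 7) is a factor with cofactor -20y^2 + 33yx - 28y - 7x^2 + 7x.
The cofactor groups again: -20y^2 + 33yx - 28y - 7x^2 + 7x = -4y(5y - 7x + 7) + x(5y - 7x + 7); both groups contain (5y - 7x + 7), giving -(4y - x)(5y - 7x + 7).

-(5y - 7x + 7)(4y - 7x - 9b + 7)(4y - x)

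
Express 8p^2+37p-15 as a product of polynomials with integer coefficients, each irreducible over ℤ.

Need a pair with product 8·(-15) = -120 and sum 37: that's -3 and 40.
Split the middle term: 8p^2-3p + 40p-15 = p(8p-3) + 5(8p-3).

(8p-3)(p+5)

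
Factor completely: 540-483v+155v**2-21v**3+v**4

(v-3)(v-4)(v-5)(v-9)

Trying the rational-root candidates, v = 4 is a root, so (v-4) is a factor; dividing leaves v**3-17v**2+87v-135.
Next, v = 9 is a root, giving the factor (v-9) and quotient v**2-8v+15.
The remaining quadratic factors as (v-3)(v-5).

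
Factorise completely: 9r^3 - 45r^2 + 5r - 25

(r - 5)(9r^2 + 5)

Group as (9r^3 + 5r) + (-45r^2 - 25) = r(9r^2 + 5) - 5(9r^2 + 5).
Both groups share the factor (9r^2 + 5).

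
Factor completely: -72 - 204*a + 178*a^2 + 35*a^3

By the rational root theorem, a = -6 is a root, so (a + 6) divides it; the quotient is 35*a^2 - 32*a - 12.
The remaining quadratic factors as (7*a + 2)(5*a - 6).

(5*a - 6)*(7*a + 2)*(a + 6)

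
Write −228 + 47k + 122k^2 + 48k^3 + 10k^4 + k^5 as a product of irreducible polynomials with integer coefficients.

Testing divisors of the constant over divisors of the leading coefficient, k = 1 is a root, giving the factor (k − 1) and quotient k^4 + 11k^3 + 59k^2 + 181k + 228.
Continuing, k = −4 is a root, giving the factor (k + 4) and quotient k^3 + 7k^2 + 31k + 57.
Next, k = −3 is a root, giving the factor (k + 3) and quotient k^2 + 4k + 19.
The quadratic k^2 + 4k + 19 has discriminant −60 < 0 and is irreducible over ℤ.

(k + 3)(k + 4)(k − 1)(k^2 + 4k + 19)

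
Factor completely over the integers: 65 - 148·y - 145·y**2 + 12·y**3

Testing divisors of the constant over divisors of the leading coefficient, y = -5/4 is a root, giving the factor (4·y + 5) and quotient 3·y**2 - 40·y + 13.
The remaining quadratic factors as (y - 13)(3·y - 1).

(3·y - 1)·(4·y + 5)·(y - 13)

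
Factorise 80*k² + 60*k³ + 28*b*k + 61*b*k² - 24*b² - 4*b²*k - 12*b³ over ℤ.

-(2*b + 3*k + 4)*(2*b - 5*k)*(3*b + 4*k)

Group: 3*b*(-4*b² + 4*b*k - 8*b + 15*k² + 20*k) + 4*k*(-4*b² + 4*b*k - 8*b + 15*k² + 20*k); both groups contain (-4*b² + 4*b*k - 8*b + 15*k² + 20*k), so (3*b + 4*k) is a factor with cofactor -4*b² + 4*b*k - 8*b + 15*k² + 20*k.
The cofactor groups again: -4*b² + 4*b*k - 8*b + 15*k² + 20*k = -2*b*(2*b + 3*k + 4) + 5*k*(2*b + 3*k + 4); both groups contain (2*b + 3*k + 4), giving -(2*b - 5*k)*(2*b + 3*k + 4).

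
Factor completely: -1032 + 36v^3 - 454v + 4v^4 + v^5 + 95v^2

(v + 2)(v + 4)(v - 3)(v^2 + v + 43)

Among the possible rational roots, v = -2 is a root, so (v + 2) divides it; the quotient is v^4 + 2v^3 + 32v^2 + 31v - 516.
Continuing, v = 3 is a root, giving the factor (v - 3) and quotient v^3 + 5v^2 + 47v + 172.
Next, v = -4 is a root, so (v + 4) divides it; the quotient is v^2 + v + 43.
The quadratic v^2 + v + 43 has discriminant -171 < 0 and is irreducible over ℤ.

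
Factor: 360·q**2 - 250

10·(6·q + 5)·(6·q - 5)

Pull out the common factor 10; 36·q**2 - 25 is a difference of squares.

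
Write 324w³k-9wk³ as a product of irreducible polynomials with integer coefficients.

Factor out 9wk, leaving 36w²-k², which is a difference of two squares.

9kw(6w-k)(6w+k)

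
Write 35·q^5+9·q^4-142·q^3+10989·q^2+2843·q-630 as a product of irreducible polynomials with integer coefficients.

Trying the rational-root candidates, q = -7 is a root, giving the factor (q+7) and quotient 35·q^4-236·q^3+1510·q^2+419·q-90.
Next, q = -2/5 is a root, giving the factor (5·q+2) and quotient 7·q^3-50·q^2+322·q-45.
Then q = 1/7 is a root, so (7·q-1) divides it; the quotient is q^2-7·q+45.
The quadratic q^2-7·q+45 has discriminant -131 < 0 and is irreducible over ℤ.

(5·q+2)·(7·q-1)·(q+7)·(q^2-7·q+45)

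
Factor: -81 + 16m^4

(2m + 3)(2m - 3)(4m^2 + 9)

Write as (4m^2)² − (9)², then factor 4m^2 - 9 once more.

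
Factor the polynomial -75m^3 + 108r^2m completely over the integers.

3m(6r - 5m)(6r + 5m)

Every term has a factor of 3m. Then 36r^2 - 25m^2 = (6r)² − (5m)².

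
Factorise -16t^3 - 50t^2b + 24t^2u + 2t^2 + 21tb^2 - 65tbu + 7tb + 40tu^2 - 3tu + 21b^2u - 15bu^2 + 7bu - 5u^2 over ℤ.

Group: t(-16t^2 - 50tb + 40tu + 2t + 21b^2 - 15bu + 7b - 5u) + u(-16t^2 - 50tb + 40tu + 2t + 21b^2 - 15bu + 7b - 5u); both groups contain (-16t^2 - 50tb + 40tu + 2t + 21b^2 - 15bu + 7b - 5u), so (t + u) is a factor with cofactor -16t^2 - 50tb + 40tu + 2t + 21b^2 - 15bu + 7b - 5u.
The cofactor groups again: -16t^2 - 50tb + 40tu + 2t + 21b^2 - 15bu + 7b - 5u = -2t(8t - 3b - 1) + (-7b + 5u)(8t - 3b - 1); both groups contain (8t - 3b - 1), giving -(2t + 7b - 5u)(8t - 3b - 1).

-(8t - 3b - 1)(2t + 7b - 5u)(t + u)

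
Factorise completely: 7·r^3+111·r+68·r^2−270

(7·r−9)·(r+5)·(r+6)

Among the possible rational roots, r = −6 is a root, so (r+6) divides it; the quotient is 7·r^2+26·r−45.
The remaining quadratic factors as (7·r−9)(r+5).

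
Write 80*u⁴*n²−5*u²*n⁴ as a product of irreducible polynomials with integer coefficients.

5*n²*u²*(4*u−n)*(4*u+n)

Pull out the common factor 5*u²*n²; 16*u²−n² is a difference of squares.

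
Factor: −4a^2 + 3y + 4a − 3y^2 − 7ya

Group: −3y(y + a − 1) − 4a(y + a − 1); both groups contain (y + a − 1).

−(3y + 4a)(y + a − 1)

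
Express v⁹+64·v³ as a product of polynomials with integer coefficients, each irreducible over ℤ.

Factor out v³ first: what remains is v⁶+64.
Recognize a sum of cubes with the parts 4 and v².

v³·(v²+4)·(v⁴-4·v²+16)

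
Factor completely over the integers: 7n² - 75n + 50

(7n - 5)(n - 10)

Need a pair with product 7·50 = 350 and sum -75: that's -5 and -70.
Split the middle term: 7n² - 5n - 70n + 50 = n(7n - 5) - 10(7n - 5).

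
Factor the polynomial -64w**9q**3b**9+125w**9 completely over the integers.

-w**9(4qb**3-5)(16q**2b**6+20qb**3+25)

Pull out the common factor w**9, leaving -64q**3b**9+125.
Recognize a difference of cubes with the parts 5 and 4qb**3.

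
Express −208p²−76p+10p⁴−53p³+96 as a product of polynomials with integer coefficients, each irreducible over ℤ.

(2p−1)(5p+6)(p+2)(p−8)

By the rational root theorem, p = −2 is a root, so (p+2) divides it; the quotient is 10p³−73p²−62p+48.
Next, p = −6/5 is a root, so (5p+6) is a factor; dividing leaves 2p²−17p+8.
The remaining quadratic factors as (2p−1)(p−8).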